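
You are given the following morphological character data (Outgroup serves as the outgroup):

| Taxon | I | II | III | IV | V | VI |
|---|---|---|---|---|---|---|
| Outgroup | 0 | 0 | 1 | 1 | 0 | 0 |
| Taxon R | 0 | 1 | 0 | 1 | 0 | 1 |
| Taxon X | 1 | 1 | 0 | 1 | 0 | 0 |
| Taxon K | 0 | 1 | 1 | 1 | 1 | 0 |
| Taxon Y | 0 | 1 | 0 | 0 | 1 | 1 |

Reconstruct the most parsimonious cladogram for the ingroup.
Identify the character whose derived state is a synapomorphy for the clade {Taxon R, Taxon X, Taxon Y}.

Character polarity is set by the outgroup: the derived state is whichever differs from the outgroup's state, so for III, IV the derived state is '0', and for the remaining characters it is '1'.
I: derived state '1' in Taxon X only — an autapomorphy, so it tells us nothing about relationships among taxa.
II (derived state '1') is shared by all ingroup taxa — unites the whole ingroup.
III: derived state '0' in Taxon R, Taxon X, and Taxon Y only — synapomorphy for {Taxon R, Taxon X, Taxon Y}.
IV: derived state '0' in Taxon Y only — an autapomorphy, so it tells us nothing about relationships among taxa.
V (state '1') occurs in Taxon K and Taxon Y but conflicts with the nesting implied by the other characters — most parsimoniously interpreted as homoplasy.
Only Taxon R and Taxon Y show the derived state '1' for VI, supporting them as a clade.
Most parsimonious ingroup topology: (((Taxon R,Taxon Y),Taxon X),Taxon K).
The clade {Taxon R, Taxon X, Taxon Y} is supported by III: its derived state '0' occurs in exactly those taxa and in no other taxon (including the outgroup).

III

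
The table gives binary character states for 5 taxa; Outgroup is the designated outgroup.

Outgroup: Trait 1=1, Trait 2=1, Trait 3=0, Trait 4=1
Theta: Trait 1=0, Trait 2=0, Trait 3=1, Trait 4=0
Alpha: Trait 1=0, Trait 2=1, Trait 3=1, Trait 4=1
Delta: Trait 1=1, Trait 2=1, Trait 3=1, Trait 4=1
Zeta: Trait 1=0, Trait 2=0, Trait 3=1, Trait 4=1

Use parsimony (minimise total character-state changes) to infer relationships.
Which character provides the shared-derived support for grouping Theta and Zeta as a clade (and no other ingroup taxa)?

Character polarity is set by the outgroup: the derived state is whichever differs from the outgroup's state, so for Trait 1, Trait 2, Trait 4 the derived state is '0', and for the remaining characters it is '1'.
Trait 1 (derived state '0') is shared by Alpha, Theta, and Zeta — a synapomorphy uniting that clade.
Only Theta and Zeta show the derived state '0' for Trait 2, supporting them as a clade.
All ingroup taxa share the derived state '1' for Trait 3; it defines the ingroup but does not resolve relationships within it.
Trait 4 (derived state '0') is unique to Theta (autapomorphy; uninformative for grouping).
Most parsimonious ingroup topology: (((Theta,Zeta),Alpha),Delta).
The clade {Theta, Zeta} is supported by Trait 2: its derived state '0' occurs in exactly those taxa and in no other taxon (including the outgroup).

Trait 2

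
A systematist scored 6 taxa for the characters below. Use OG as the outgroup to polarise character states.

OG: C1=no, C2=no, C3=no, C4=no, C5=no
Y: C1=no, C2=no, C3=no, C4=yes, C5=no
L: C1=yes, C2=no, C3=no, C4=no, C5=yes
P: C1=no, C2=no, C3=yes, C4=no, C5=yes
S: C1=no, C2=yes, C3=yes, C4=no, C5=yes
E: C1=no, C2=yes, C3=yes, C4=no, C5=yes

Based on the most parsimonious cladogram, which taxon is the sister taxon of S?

E

The outgroup has state 'no' for every character, so 'yes' is the derived state throughout.
C1: derived state 'yes' in L only — an autapomorphy, so it tells us nothing about relationships among taxa.
C2: derived state 'yes' in E and S only — synapomorphy for {E, S}.
C3: derived state 'yes' in E, P, and S only — synapomorphy for {E, P, S}.
C4 (derived state 'yes') is unique to Y (autapomorphy; uninformative for grouping).
Only E, L, P, and S show the derived state 'yes' for C5, supporting them as a clade.
Most parsimonious ingroup topology: (Y,(L,(P,(S,E)))).
S and E form a cherry on this tree, so they are sister taxa.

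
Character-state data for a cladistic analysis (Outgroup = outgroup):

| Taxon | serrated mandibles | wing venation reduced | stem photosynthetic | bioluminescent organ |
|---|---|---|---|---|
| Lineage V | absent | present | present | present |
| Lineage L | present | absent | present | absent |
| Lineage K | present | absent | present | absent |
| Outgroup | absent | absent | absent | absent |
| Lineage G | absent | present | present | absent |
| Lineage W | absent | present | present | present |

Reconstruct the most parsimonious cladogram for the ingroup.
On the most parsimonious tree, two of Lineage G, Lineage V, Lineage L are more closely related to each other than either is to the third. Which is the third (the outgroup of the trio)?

The outgroup has state 'absent' for every character, so 'present' is the derived state throughout.
serrated mandibles: derived state 'present' in Lineage K and Lineage L only — synapomorphy for {Lineage K, Lineage L}.
wing venation reduced: derived state 'present' in Lineage G, Lineage V, and Lineage W only — synapomorphy for {Lineage G, Lineage V, Lineage W}.
All ingroup taxa share the derived state 'present' for stem photosynthetic; it defines the ingroup but does not resolve relationships within it.
bioluminescent organ (derived state 'present') is shared by Lineage V and Lineage W — a synapomorphy uniting that clade.
Most parsimonious ingroup topology: (((Lineage V,Lineage W),Lineage G),(Lineage K,Lineage L)).
Lineage G and Lineage V share a more recent common ancestor with each other than either does with Lineage L, so Lineage L is the least closely related of the three.

Lineage L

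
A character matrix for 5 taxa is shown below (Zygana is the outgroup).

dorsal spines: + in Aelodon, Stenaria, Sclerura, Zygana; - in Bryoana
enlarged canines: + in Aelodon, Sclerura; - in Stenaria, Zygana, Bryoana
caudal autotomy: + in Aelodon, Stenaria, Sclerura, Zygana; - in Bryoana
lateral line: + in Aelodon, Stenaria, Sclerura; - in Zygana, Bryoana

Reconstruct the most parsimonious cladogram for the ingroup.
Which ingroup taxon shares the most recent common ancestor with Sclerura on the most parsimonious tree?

Character polarity is set by the outgroup: the derived state is whichever differs from the outgroup's state, so for dorsal spines, caudal autotomy the derived state is '-', and for the remaining characters it is '+'.
dorsal spines (derived state '-') is unique to Bryoana (autapomorphy; uninformative for grouping).
enlarged canines (derived state '+') is shared by Aelodon and Sclerura — a synapomorphy uniting that clade.
caudal autotomy: derived state '-' in Bryoana only — an autapomorphy, so it tells us nothing about relationships among taxa.
lateral line: derived state '+' in Aelodon, Sclerura, and Stenaria only — synapomorphy for {Aelodon, Sclerura, Stenaria}.
Most parsimonious ingroup topology: (Bryoana,(Stenaria,(Sclerura,Aelodon))).
Sclerura and Aelodon form a cherry on this tree, so they are sister taxa.

Aelodon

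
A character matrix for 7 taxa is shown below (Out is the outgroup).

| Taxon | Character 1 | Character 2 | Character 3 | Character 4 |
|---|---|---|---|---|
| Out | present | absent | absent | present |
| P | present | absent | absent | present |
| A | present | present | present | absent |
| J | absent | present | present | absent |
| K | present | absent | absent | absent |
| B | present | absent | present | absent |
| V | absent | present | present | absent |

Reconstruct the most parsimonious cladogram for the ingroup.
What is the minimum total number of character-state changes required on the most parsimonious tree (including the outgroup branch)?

Character polarity is set by the outgroup: the derived state is whichever differs from the outgroup's state, so for Character 1, Character 4 the derived state is 'absent', and for the remaining characters it is 'present'.
Character 1: derived state 'absent' in J and V only — synapomorphy for {J, V}.
Character 2: derived state 'present' in A, J, and V only — synapomorphy for {A, J, V}.
Character 3: derived state 'present' in A, B, J, and V only — synapomorphy for {A, B, J, V}.
Character 4 (derived state 'absent') is shared by A, B, J, K, and V — a synapomorphy uniting that clade.
Most parsimonious ingroup topology: (P,(((A,(J,V)),B),K)).
Changes per character on this tree: Character 1: 1; Character 2: 1; Character 3: 1; Character 4: 1.
Total = 4.

4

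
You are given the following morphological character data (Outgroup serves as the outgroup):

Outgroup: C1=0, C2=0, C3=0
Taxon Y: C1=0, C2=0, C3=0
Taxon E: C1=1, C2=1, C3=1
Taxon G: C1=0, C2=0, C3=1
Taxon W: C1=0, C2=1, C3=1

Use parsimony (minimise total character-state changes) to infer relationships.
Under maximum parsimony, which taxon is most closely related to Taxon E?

The outgroup has state '0' for every character, so '1' is the derived state throughout.
C1: derived state '1' in Taxon E only — an autapomorphy, so it tells us nothing about relationships among taxa.
C2 (derived state '1') is shared by Taxon E and Taxon W — a synapomorphy uniting that clade.
C3: derived state '1' in Taxon E, Taxon G, and Taxon W only — synapomorphy for {Taxon E, Taxon G, Taxon W}.
Most parsimonious ingroup topology: (Taxon Y,((Taxon E,Taxon W),Taxon G)).
Taxon E and Taxon W form a cherry on this tree, so they are sister taxa.

Taxon W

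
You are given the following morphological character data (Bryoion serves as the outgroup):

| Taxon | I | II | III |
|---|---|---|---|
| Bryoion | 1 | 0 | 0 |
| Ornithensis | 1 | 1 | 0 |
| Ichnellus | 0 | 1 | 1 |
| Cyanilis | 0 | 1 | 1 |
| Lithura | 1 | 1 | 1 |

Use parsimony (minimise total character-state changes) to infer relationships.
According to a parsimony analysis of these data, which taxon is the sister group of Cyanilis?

Ichnellus

Character polarity is set by the outgroup: the derived state is whichever differs from the outgroup's state, so for I the derived state is '0', and for the remaining characters it is '1'.
I: derived state '0' in Cyanilis and Ichnellus only — synapomorphy for {Cyanilis, Ichnellus}.
II (derived state '1') is shared by all ingroup taxa — unites the whole ingroup.
III: derived state '1' in Cyanilis, Ichnellus, and Lithura only — synapomorphy for {Cyanilis, Ichnellus, Lithura}.
Most parsimonious ingroup topology: (Ornithensis,((Ichnellus,Cyanilis),Lithura)).
Cyanilis and Ichnellus form a cherry on this tree, so they are sister taxa.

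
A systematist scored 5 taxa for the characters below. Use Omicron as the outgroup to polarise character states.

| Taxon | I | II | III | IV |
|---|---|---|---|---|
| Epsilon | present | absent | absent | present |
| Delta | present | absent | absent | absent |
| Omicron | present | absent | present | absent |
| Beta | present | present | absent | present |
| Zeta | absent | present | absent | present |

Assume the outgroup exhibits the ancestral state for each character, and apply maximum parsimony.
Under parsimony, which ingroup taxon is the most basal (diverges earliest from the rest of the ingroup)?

Delta

Character polarity is set by the outgroup: the derived state is whichever differs from the outgroup's state, so for I, III the derived state is 'absent', and for the remaining characters it is 'present'.
I: derived state 'absent' in Zeta only — an autapomorphy, so it tells us nothing about relationships among taxa.
II (derived state 'present') is shared by Beta and Zeta — a synapomorphy uniting that clade.
III (derived state 'absent') is shared by all ingroup taxa — unites the whole ingroup.
Only Beta, Epsilon, and Zeta show the derived state 'present' for IV, supporting them as a clade.
Most parsimonious ingroup topology: (Delta,((Beta,Zeta),Epsilon)).
Delta is sister to the clade containing all other ingroup taxa, so it is the earliest-diverging (most basal) ingroup lineage.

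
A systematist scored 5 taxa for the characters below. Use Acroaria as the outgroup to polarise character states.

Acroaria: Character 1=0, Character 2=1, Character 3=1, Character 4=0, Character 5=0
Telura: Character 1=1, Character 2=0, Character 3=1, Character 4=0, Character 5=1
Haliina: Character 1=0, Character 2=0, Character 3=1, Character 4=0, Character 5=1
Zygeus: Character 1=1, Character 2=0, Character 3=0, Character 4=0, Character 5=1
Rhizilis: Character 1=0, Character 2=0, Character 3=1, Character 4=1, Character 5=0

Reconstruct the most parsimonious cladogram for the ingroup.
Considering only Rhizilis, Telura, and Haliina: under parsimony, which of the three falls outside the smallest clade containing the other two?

Rhizilis

Character polarity is set by the outgroup: the derived state is whichever differs from the outgroup's state, so for Character 2, Character 3 the derived state is '0', and for the remaining characters it is '1'.
Only Telura and Zygeus show the derived state '1' for Character 1, supporting them as a clade.
Character 2 (derived state '0') is shared by all ingroup taxa — unites the whole ingroup.
Character 3: derived state '0' in Zygeus only — an autapomorphy, so it tells us nothing about relationships among taxa.
Character 4: derived state '1' in Rhizilis only — an autapomorphy, so it tells us nothing about relationships among taxa.
Character 5: derived state '1' in Haliina, Telura, and Zygeus only — synapomorphy for {Haliina, Telura, Zygeus}.
Most parsimonious ingroup topology: (((Telura,Zygeus),Haliina),Rhizilis).
Haliina and Telura share a more recent common ancestor with each other than either does with Rhizilis, so Rhizilis is the least closely related of the three.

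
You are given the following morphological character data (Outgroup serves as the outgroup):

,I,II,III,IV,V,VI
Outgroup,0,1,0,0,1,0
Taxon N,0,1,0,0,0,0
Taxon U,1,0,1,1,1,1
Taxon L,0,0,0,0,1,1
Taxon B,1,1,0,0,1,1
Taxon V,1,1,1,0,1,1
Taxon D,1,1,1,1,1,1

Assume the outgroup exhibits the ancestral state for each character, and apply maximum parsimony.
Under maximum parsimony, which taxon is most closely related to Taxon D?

Taxon U

Character polarity is set by the outgroup: the derived state is whichever differs from the outgroup's state, so for II, V the derived state is '0', and for the remaining characters it is '1'.
Only Taxon B, Taxon D, Taxon U, and Taxon V show the derived state '1' for I, supporting them as a clade.
II groups Taxon L and Taxon U, which is incompatible with the clades supported by the remaining characters; treating it as convergent (homoplasy) costs fewer steps than any alternative tree.
Only Taxon D, Taxon U, and Taxon V show the derived state '1' for III, supporting them as a clade.
Only Taxon D and Taxon U show the derived state '1' for IV, supporting them as a clade.
V (derived state '0') is unique to Taxon N (autapomorphy; uninformative for grouping).
VI: derived state '1' in Taxon B, Taxon D, Taxon L, Taxon U, and Taxon V only — synapomorphy for {Taxon B, Taxon D, Taxon L, Taxon U, Taxon V}.
Most parsimonious ingroup topology: (Taxon N,((((Taxon U,Taxon D),Taxon V),Taxon B),Taxon L)).
Taxon D and Taxon U form a cherry on this tree, so they are sister taxa.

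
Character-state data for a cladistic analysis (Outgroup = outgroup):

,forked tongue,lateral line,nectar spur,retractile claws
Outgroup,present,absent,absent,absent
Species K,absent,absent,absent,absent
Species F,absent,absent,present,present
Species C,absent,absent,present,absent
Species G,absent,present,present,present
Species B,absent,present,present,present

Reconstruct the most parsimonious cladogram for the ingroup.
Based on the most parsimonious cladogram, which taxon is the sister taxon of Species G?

Character polarity is set by the outgroup: the derived state is whichever differs from the outgroup's state, so for forked tongue the derived state is 'absent', and for the remaining characters it is 'present'.
All ingroup taxa share the derived state 'absent' for forked tongue; it defines the ingroup but does not resolve relationships within it.
lateral line (derived state 'present') is shared by Species B and Species G — a synapomorphy uniting that clade.
Only Species B, Species C, Species F, and Species G show the derived state 'present' for nectar spur, supporting them as a clade.
retractile claws: derived state 'present' in Species B, Species F, and Species G only — synapomorphy for {Species B, Species F, Species G}.
Most parsimonious ingroup topology: (Species K,((Species F,(Species G,Species B)),Species C)).
Species G and Species B form a cherry on this tree, so they are sister taxa.

Species B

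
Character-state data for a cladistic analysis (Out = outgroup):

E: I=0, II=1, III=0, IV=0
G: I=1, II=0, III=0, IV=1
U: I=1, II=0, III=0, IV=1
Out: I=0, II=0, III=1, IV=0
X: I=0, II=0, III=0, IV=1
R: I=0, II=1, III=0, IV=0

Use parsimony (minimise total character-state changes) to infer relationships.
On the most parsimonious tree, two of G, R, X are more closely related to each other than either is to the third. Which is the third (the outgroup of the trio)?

R

Character polarity is set by the outgroup: the derived state is whichever differs from the outgroup's state, so for III the derived state is '0', and for the remaining characters it is '1'.
I: derived state '1' in G and U only — synapomorphy for {G, U}.
II: derived state '1' in E and R only — synapomorphy for {E, R}.
III (derived state '0') is shared by all ingroup taxa — unites the whole ingroup.
IV (derived state '1') is shared by G, U, and X — a synapomorphy uniting that clade.
Most parsimonious ingroup topology: (((G,U),X),(R,E)).
G and X share a more recent common ancestor with each other than either does with R, so R is the least closely related of the three.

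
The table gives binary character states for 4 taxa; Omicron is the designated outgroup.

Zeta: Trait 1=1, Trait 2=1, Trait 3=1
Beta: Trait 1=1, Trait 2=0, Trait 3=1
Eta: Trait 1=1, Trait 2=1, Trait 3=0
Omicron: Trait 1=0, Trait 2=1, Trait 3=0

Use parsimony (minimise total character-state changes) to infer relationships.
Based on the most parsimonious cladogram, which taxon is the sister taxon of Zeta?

Beta

Character polarity is set by the outgroup: the derived state is whichever differs from the outgroup's state, so for Trait 2 the derived state is '0', and for the remaining characters it is '1'.
All ingroup taxa share the derived state '1' for Trait 1; it defines the ingroup but does not resolve relationships within it.
Trait 2: derived state '0' in Beta only — an autapomorphy, so it tells us nothing about relationships among taxa.
Trait 3: derived state '1' in Beta and Zeta only — synapomorphy for {Beta, Zeta}.
Most parsimonious ingroup topology: ((Beta,Zeta),Eta).
Zeta and Beta form a cherry on this tree, so they are sister taxa.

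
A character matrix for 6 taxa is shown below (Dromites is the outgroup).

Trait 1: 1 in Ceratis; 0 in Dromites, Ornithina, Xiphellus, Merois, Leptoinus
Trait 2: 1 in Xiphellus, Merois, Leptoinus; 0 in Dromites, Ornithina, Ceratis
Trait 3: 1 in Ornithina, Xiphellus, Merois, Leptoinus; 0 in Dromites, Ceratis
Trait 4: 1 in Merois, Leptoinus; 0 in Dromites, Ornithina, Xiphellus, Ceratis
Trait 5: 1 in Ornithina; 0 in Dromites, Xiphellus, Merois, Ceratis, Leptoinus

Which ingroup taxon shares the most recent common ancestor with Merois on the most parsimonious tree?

The outgroup has state '0' for every character, so '1' is the derived state throughout.
Trait 1 (derived state '1') is unique to Ceratis (autapomorphy; uninformative for grouping).
Trait 2: derived state '1' in Leptoinus, Merois, and Xiphellus only — synapomorphy for {Leptoinus, Merois, Xiphellus}.
Trait 3 (derived state '1') is shared by Leptoinus, Merois, Ornithina, and Xiphellus — a synapomorphy uniting that clade.
Trait 4: derived state '1' in Leptoinus and Merois only — synapomorphy for {Leptoinus, Merois}.
Trait 5 (derived state '1') is unique to Ornithina (autapomorphy; uninformative for grouping).
Most parsimonious ingroup topology: ((Ornithina,(Xiphellus,(Merois,Leptoinus))),Ceratis).
Merois and Leptoinus form a cherry on this tree, so they are sister taxa.

Leptoinus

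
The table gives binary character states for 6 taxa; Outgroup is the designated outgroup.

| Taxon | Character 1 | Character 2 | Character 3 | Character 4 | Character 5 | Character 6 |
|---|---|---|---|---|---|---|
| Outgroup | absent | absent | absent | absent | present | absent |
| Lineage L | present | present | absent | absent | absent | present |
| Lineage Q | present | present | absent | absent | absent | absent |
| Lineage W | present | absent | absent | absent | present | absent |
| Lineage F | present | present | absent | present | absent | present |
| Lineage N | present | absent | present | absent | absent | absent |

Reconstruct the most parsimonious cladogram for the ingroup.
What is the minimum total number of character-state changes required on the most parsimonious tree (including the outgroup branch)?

Character polarity is set by the outgroup: the derived state is whichever differs from the outgroup's state, so for Character 5 the derived state is 'absent', and for the remaining characters it is 'present'.
All ingroup taxa share the derived state 'present' for Character 1; it defines the ingroup but does not resolve relationships within it.
Character 2 (derived state 'present') is shared by Lineage F, Lineage L, and Lineage Q — a synapomorphy uniting that clade.
Character 3 (derived state 'present') is unique to Lineage N (autapomorphy; uninformative for grouping).
Character 4: derived state 'present' in Lineage F only — an autapomorphy, so it tells us nothing about relationships among taxa.
Character 5: derived state 'absent' in Lineage F, Lineage L, Lineage N, and Lineage Q only — synapomorphy for {Lineage F, Lineage L, Lineage N, Lineage Q}.
Character 6: derived state 'present' in Lineage F and Lineage L only — synapomorphy for {Lineage F, Lineage L}.
Most parsimonious ingroup topology: ((((Lineage L,Lineage F),Lineage Q),Lineage N),Lineage W).
Changes per character on this tree: Character 1: 1; Character 2: 1; Character 3: 1; Character 4: 1; Character 5: 1; Character 6: 1.
Total = 6.

6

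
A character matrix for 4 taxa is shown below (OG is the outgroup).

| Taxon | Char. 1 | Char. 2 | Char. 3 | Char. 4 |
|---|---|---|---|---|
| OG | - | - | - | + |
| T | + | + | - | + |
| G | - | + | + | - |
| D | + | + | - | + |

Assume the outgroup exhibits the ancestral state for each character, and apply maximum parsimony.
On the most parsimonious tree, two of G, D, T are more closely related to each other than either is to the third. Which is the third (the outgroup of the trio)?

G

Character polarity is set by the outgroup: the derived state is whichever differs from the outgroup's state, so for Char. 4 the derived state is '-', and for the remaining characters it is '+'.
Char. 1: derived state '+' in D and T only — synapomorphy for {D, T}.
Char. 2 (derived state '+') is shared by all ingroup taxa — unites the whole ingroup.
Char. 3 (derived state '+') is unique to G (autapomorphy; uninformative for grouping).
Char. 4 (derived state '-') is unique to G (autapomorphy; uninformative for grouping).
Most parsimonious ingroup topology: ((T,D),G).
D and T share a more recent common ancestor with each other than either does with G, so G is the least closely related of the three.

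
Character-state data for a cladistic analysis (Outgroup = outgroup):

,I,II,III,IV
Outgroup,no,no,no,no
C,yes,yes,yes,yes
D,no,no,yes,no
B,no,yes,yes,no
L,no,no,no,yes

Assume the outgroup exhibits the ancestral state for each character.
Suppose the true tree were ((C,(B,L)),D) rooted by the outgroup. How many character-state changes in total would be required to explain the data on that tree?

Map each character onto ((C,(B,L)),D) (rooted by Outgroup) and count the minimum state changes it requires (Fitch parsimony):
I: 1; II: 2; III: 2; IV: 2.
Total tree length = 7.

7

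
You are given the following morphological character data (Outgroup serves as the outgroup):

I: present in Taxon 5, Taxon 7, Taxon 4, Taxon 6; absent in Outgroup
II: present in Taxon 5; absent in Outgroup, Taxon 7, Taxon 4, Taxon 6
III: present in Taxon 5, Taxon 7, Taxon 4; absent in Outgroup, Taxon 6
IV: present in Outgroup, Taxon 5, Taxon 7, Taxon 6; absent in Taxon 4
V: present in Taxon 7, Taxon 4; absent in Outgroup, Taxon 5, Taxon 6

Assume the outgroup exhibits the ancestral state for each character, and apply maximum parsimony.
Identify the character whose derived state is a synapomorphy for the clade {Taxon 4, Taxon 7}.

V

Character polarity is set by the outgroup: the derived state is whichever differs from the outgroup's state, so for IV the derived state is 'absent', and for the remaining characters it is 'present'.
All ingroup taxa share the derived state 'present' for I; it defines the ingroup but does not resolve relationships within it.
II: derived state 'present' in Taxon 5 only — an autapomorphy, so it tells us nothing about relationships among taxa.
Only Taxon 4, Taxon 5, and Taxon 7 show the derived state 'present' for III, supporting them as a clade.
IV: derived state 'absent' in Taxon 4 only — an autapomorphy, so it tells us nothing about relationships among taxa.
Only Taxon 4 and Taxon 7 show the derived state 'present' for V, supporting them as a clade.
Most parsimonious ingroup topology: ((Taxon 5,(Taxon 7,Taxon 4)),Taxon 6).
The clade {Taxon 4, Taxon 7} is supported by V: its derived state 'present' occurs in exactly those taxa and in no other taxon (including the outgroup).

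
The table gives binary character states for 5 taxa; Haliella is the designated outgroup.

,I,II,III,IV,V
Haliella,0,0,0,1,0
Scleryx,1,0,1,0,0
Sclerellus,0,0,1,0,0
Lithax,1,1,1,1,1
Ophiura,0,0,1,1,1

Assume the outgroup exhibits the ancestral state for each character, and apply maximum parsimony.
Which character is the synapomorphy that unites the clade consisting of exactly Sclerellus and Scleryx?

IV

Character polarity is set by the outgroup: the derived state is whichever differs from the outgroup's state, so for IV the derived state is '0', and for the remaining characters it is '1'.
I groups Lithax and Scleryx, which is incompatible with the clades supported by the remaining characters; treating it as convergent (homoplasy) costs fewer steps than any alternative tree.
II: derived state '1' in Lithax only — an autapomorphy, so it tells us nothing about relationships among taxa.
III (derived state '1') is shared by all ingroup taxa — unites the whole ingroup.
IV: derived state '0' in Sclerellus and Scleryx only — synapomorphy for {Sclerellus, Scleryx}.
Only Lithax and Ophiura show the derived state '1' for V, supporting them as a clade.
Most parsimonious ingroup topology: ((Scleryx,Sclerellus),(Lithax,Ophiura)).
The clade {Sclerellus, Scleryx} is supported by IV: its derived state '0' occurs in exactly those taxa and in no other taxon (including the outgroup).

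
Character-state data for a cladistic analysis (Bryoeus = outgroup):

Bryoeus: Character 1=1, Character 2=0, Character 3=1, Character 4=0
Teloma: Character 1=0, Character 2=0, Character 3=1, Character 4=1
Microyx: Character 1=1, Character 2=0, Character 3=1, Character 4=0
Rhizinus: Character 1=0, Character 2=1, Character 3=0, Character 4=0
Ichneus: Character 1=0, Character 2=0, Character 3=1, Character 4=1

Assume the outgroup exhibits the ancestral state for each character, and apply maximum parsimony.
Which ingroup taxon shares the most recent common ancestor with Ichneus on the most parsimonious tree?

Teloma

Character polarity is set by the outgroup: the derived state is whichever differs from the outgroup's state, so for Character 1, Character 3 the derived state is '0', and for the remaining characters it is '1'.
Character 1 (derived state '0') is shared by Ichneus, Rhizinus, and Teloma — a synapomorphy uniting that clade.
Character 2 (derived state '1') is unique to Rhizinus (autapomorphy; uninformative for grouping).
Character 3: derived state '0' in Rhizinus only — an autapomorphy, so it tells us nothing about relationships among taxa.
Character 4 (derived state '1') is shared by Ichneus and Teloma — a synapomorphy uniting that clade.
Most parsimonious ingroup topology: (((Teloma,Ichneus),Rhizinus),Microyx).
Ichneus and Teloma form a cherry on this tree, so they are sister taxa.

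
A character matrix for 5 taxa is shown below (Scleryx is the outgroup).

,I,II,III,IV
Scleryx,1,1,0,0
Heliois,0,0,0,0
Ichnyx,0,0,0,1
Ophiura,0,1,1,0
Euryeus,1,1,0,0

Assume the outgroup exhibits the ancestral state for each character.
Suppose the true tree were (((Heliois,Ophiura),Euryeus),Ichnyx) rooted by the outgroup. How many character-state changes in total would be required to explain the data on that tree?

Map each character onto (((Heliois,Ophiura),Euryeus),Ichnyx) (rooted by Scleryx) and count the minimum state changes it requires (Fitch parsimony):
I: 2; II: 2; III: 1; IV: 1.
Total tree length = 6.

6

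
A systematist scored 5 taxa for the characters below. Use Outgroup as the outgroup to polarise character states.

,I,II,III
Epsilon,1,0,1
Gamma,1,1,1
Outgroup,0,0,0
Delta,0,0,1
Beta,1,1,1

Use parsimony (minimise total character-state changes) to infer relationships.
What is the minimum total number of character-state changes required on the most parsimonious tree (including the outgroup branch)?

3

The outgroup has state '0' for every character, so '1' is the derived state throughout.
I (derived state '1') is shared by Beta, Epsilon, and Gamma — a synapomorphy uniting that clade.
II: derived state '1' in Beta and Gamma only — synapomorphy for {Beta, Gamma}.
All ingroup taxa share the derived state '1' for III; it defines the ingroup but does not resolve relationships within it.
Most parsimonious ingroup topology: (Delta,(Epsilon,(Beta,Gamma))).
Changes per character on this tree: I: 1; II: 1; III: 1.
Total = 3.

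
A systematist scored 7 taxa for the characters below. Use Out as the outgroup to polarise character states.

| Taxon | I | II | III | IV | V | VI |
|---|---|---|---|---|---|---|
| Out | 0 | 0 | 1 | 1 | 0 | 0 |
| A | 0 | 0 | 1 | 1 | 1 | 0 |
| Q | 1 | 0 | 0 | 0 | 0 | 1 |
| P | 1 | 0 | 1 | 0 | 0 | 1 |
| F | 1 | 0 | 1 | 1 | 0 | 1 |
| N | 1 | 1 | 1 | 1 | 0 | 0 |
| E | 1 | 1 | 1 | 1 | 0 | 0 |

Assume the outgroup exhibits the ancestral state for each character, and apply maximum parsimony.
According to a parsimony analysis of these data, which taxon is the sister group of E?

N

Character polarity is set by the outgroup: the derived state is whichever differs from the outgroup's state, so for III, IV the derived state is '0', and for the remaining characters it is '1'.
Only E, F, N, P, and Q show the derived state '1' for I, supporting them as a clade.
II (derived state '1') is shared by E and N — a synapomorphy uniting that clade.
III: derived state '0' in Q only — an autapomorphy, so it tells us nothing about relationships among taxa.
IV (derived state '0') is shared by P and Q — a synapomorphy uniting that clade.
V (derived state '1') is unique to A (autapomorphy; uninformative for grouping).
VI (derived state '1') is shared by F, P, and Q — a synapomorphy uniting that clade.
Most parsimonious ingroup topology: (A,(((Q,P),F),(N,E))).
E and N form a cherry on this tree, so they are sister taxa.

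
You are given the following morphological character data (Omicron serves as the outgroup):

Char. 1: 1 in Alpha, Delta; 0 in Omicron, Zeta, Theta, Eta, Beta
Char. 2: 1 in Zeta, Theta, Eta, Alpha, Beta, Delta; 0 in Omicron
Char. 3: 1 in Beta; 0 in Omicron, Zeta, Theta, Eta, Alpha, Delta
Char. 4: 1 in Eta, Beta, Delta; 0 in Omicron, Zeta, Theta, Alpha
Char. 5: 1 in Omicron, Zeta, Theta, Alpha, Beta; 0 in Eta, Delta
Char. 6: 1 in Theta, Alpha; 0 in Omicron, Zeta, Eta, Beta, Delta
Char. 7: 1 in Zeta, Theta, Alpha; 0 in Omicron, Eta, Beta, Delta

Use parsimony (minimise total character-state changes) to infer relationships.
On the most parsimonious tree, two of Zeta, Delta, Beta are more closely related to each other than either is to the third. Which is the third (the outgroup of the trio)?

Zeta

Character polarity is set by the outgroup: the derived state is whichever differs from the outgroup's state, so for Char. 5 the derived state is '0', and for the remaining characters it is '1'.
Char. 1 groups Alpha and Delta, which is incompatible with the clades supported by the remaining characters; treating it as convergent (homoplasy) costs fewer steps than any alternative tree.
All ingroup taxa share the derived state '1' for Char. 2; it defines the ingroup but does not resolve relationships within it.
Char. 3: derived state '1' in Beta only — an autapomorphy, so it tells us nothing about relationships among taxa.
Char. 4: derived state '1' in Beta, Delta, and Eta only — synapomorphy for {Beta, Delta, Eta}.
Char. 5 (derived state '0') is shared by Delta and Eta — a synapomorphy uniting that clade.
Only Alpha and Theta show the derived state '1' for Char. 6, supporting them as a clade.
Only Alpha, Theta, and Zeta show the derived state '1' for Char. 7, supporting them as a clade.
Most parsimonious ingroup topology: ((Zeta,(Theta,Alpha)),((Eta,Delta),Beta)).
Delta and Beta share a more recent common ancestor with each other than either does with Zeta, so Zeta is the least closely related of the three.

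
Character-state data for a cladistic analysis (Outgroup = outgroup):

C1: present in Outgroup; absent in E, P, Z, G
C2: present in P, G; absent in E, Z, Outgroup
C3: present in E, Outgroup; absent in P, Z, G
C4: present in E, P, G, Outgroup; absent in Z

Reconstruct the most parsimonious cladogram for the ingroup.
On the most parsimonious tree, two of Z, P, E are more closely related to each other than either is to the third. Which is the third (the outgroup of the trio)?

Character polarity is set by the outgroup: the derived state is whichever differs from the outgroup's state, so for C1, C3, C4 the derived state is 'absent', and for the remaining characters it is 'present'.
All ingroup taxa share the derived state 'absent' for C1; it defines the ingroup but does not resolve relationships within it.
C2 (derived state 'present') is shared by G and P — a synapomorphy uniting that clade.
C3 (derived state 'absent') is shared by G, P, and Z — a synapomorphy uniting that clade.
C4 (derived state 'absent') is unique to Z (autapomorphy; uninformative for grouping).
Most parsimonious ingroup topology: (((G,P),Z),E).
P and Z share a more recent common ancestor with each other than either does with E, so E is the least closely related of the three.

E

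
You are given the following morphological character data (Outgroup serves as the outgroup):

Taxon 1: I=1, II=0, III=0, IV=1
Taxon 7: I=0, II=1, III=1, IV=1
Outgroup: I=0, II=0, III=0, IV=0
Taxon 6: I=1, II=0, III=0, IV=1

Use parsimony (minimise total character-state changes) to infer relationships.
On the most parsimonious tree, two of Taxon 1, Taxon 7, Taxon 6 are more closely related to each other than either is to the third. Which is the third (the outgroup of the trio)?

Taxon 7

The outgroup has state '0' for every character, so '1' is the derived state throughout.
I (derived state '1') is shared by Taxon 1 and Taxon 6 — a synapomorphy uniting that clade.
II (derived state '1') is unique to Taxon 7 (autapomorphy; uninformative for grouping).
III (derived state '1') is unique to Taxon 7 (autapomorphy; uninformative for grouping).
IV (derived state '1') is shared by all ingroup taxa — unites the whole ingroup.
Most parsimonious ingroup topology: ((Taxon 1,Taxon 6),Taxon 7).
Taxon 6 and Taxon 1 share a more recent common ancestor with each other than either does with Taxon 7, so Taxon 7 is the least closely related of the three.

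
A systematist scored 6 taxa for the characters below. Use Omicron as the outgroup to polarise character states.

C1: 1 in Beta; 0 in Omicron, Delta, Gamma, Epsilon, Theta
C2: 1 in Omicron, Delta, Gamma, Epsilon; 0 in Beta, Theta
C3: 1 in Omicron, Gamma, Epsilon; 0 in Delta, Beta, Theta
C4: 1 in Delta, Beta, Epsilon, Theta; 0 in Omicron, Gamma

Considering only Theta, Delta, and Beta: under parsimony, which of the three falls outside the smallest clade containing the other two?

Delta

Character polarity is set by the outgroup: the derived state is whichever differs from the outgroup's state, so for C2, C3 the derived state is '0', and for the remaining characters it is '1'.
C1 (derived state '1') is unique to Beta (autapomorphy; uninformative for grouping).
C2 (derived state '0') is shared by Beta and Theta — a synapomorphy uniting that clade.
C3: derived state '0' in Beta, Delta, and Theta only — synapomorphy for {Beta, Delta, Theta}.
C4: derived state '1' in Beta, Delta, Epsilon, and Theta only — synapomorphy for {Beta, Delta, Epsilon, Theta}.
Most parsimonious ingroup topology: (((Delta,(Beta,Theta)),Epsilon),Gamma).
Beta and Theta share a more recent common ancestor with each other than either does with Delta, so Delta is the least closely related of the three.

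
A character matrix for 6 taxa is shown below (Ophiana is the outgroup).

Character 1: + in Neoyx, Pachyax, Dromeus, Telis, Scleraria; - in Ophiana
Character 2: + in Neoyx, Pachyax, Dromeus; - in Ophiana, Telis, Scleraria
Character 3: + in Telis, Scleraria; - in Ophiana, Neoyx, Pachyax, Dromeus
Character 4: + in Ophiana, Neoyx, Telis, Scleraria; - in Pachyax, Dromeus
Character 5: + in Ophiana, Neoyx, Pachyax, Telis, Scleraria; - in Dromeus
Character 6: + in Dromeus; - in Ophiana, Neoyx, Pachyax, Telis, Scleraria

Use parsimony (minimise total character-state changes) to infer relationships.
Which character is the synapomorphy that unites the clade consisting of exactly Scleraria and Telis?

Character polarity is set by the outgroup: the derived state is whichever differs from the outgroup's state, so for Character 4, Character 5 the derived state is '-', and for the remaining characters it is '+'.
Character 1 (derived state '+') is shared by all ingroup taxa — unites the whole ingroup.
Only Dromeus, Neoyx, and Pachyax show the derived state '+' for Character 2, supporting them as a clade.
Only Scleraria and Telis show the derived state '+' for Character 3, supporting them as a clade.
Character 4 (derived state '-') is shared by Dromeus and Pachyax — a synapomorphy uniting that clade.
Character 5 (derived state '-') is unique to Dromeus (autapomorphy; uninformative for grouping).
Character 6: derived state '+' in Dromeus only — an autapomorphy, so it tells us nothing about relationships among taxa.
Most parsimonious ingroup topology: ((Neoyx,(Pachyax,Dromeus)),(Telis,Scleraria)).
The clade {Scleraria, Telis} is supported by Character 3: its derived state '+' occurs in exactly those taxa and in no other taxon (including the outgroup).

Character 3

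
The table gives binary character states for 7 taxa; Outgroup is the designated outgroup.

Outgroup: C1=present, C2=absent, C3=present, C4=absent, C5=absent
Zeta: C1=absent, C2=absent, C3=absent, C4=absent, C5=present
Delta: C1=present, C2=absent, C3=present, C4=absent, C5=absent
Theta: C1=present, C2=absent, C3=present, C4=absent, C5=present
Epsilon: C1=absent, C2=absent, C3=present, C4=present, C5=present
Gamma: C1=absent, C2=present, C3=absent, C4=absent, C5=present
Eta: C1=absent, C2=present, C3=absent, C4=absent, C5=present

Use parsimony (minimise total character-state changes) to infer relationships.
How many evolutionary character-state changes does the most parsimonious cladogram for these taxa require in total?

5

Character polarity is set by the outgroup: the derived state is whichever differs from the outgroup's state, so for C1, C3 the derived state is 'absent', and for the remaining characters it is 'present'.
C1 (derived state 'absent') is shared by Epsilon, Eta, Gamma, and Zeta — a synapomorphy uniting that clade.
Only Eta and Gamma show the derived state 'present' for C2, supporting them as a clade.
C3 (derived state 'absent') is shared by Eta, Gamma, and Zeta — a synapomorphy uniting that clade.
C4: derived state 'present' in Epsilon only — an autapomorphy, so it tells us nothing about relationships among taxa.
Only Epsilon, Eta, Gamma, Theta, and Zeta show the derived state 'present' for C5, supporting them as a clade.
Most parsimonious ingroup topology: ((((Zeta,(Gamma,Eta)),Epsilon),Theta),Delta).
Changes per character on this tree: C1: 1; C2: 1; C3: 1; C4: 1; C5: 1.
Total = 5.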